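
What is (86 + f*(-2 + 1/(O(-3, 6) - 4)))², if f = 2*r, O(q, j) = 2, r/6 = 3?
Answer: 16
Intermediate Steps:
r = 18 (r = 6*3 = 18)
f = 36 (f = 2*18 = 36)
(86 + f*(-2 + 1/(O(-3, 6) - 4)))² = (86 + 36*(-2 + 1/(2 - 4)))² = (86 + 36*(-2 + 1/(-2)))² = (86 + 36*(-2 - ½))² = (86 + 36*(-5/2))² = (86 - 90)² = (-4)² = 16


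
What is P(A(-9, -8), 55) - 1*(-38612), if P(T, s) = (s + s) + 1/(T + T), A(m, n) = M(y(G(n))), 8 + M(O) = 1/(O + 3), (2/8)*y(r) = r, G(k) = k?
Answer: 18044423/466 ≈ 38722.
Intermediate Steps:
y(r) = 4*r
M(O) = -8 + 1/(3 + O) (M(O) = -8 + 1/(O + 3) = -8 + 1/(3 + O))
A(m, n) = (-23 - 32*n)/(3 + 4*n)
P(T, s) = 1/(2*T) + 2*s (P(T, s) = 2*s + 1/(2*T) = 1/(2*T) + 2*s)
P(A(-9, -8), 55) - 1*(-38612) = (1/(2*(((-23 - 32*(-8))/(3 + 4*(-8))))) + 2*55) - 1*(-38612) = (1/(2*(((-23 + 256)/(3 - 32)))) + 110) + 38612 = (1/(2*((233/(-29)))) + 110) + 38612 = (1/(2*((-1/29*233))) + 110) + 38612 = (1/(2*(-233/29)) + 110) + 38612 = ((½)*(-29/233) + 110) + 38612 = (-29/466 + 110) + 38612 = 51231/466 + 38612 = 18044423/466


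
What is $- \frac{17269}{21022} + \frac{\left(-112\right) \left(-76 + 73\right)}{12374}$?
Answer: $- \frac{4491809}{5654918} \approx -0.79432$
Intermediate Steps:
$- \frac{17269}{21022} + \frac{\left(-112\right) \left(-76 + 73\right)}{12374} = \left(-17269\right) \frac{1}{21022} + \left(-112\right) \left(-3\right) \frac{1}{12374} = - \frac{17269}{21022} + 336 \cdot \frac{1}{12374} = - \frac{17269}{21022} + \frac{168}{6187} = - \frac{4491809}{5654918}$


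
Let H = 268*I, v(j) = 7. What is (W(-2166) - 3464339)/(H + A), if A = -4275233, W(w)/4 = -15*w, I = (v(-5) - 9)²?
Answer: 3334379/4274161 ≈ 0.78012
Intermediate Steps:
I = 4 (I = (7 - 9)² = (-2)² = 4)
W(w) = -60*w (W(w) = 4*(-15*w) = -60*w)
H = 1072 (H = 268*4 = 1072)
(W(-2166) - 3464339)/(H + A) = (-60*(-2166) - 3464339)/(1072 - 4275233) = (129960 - 3464339)/(-4274161) = -3334379*(-1/4274161) = 3334379/4274161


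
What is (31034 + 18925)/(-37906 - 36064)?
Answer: -3843/5690 ≈ -0.67540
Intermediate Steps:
(31034 + 18925)/(-37906 - 36064) = 49959/(-73970) = 49959*(-1/73970) = -3843/5690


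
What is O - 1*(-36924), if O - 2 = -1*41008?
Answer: -4082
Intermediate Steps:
O = -41006 (O = 2 - 1*41008 = 2 - 41008 = -41006)
O - 1*(-36924) = -41006 - 1*(-36924) = -41006 + 36924 = -4082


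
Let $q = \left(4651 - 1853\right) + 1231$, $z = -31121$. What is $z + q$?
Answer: $-27092$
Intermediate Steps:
$q = 4029$ ($q = 2798 + 1231 = 4029$)
$z + q = -31121 + 4029 = -27092$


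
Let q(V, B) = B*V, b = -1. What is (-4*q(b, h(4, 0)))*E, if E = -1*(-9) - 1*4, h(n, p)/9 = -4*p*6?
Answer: 0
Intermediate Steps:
h(n, p) = -216*p (h(n, p) = 9*(-4*p*6) = 9*(-24*p) = -216*p)
E = 5 (E = 9 - 4 = 5)
(-4*q(b, h(4, 0)))*E = -4*(-216*0)*(-1)*5 = -0*(-1)*5 = -4*0*5 = 0*5 = 0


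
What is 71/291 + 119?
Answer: 34700/291 ≈ 119.24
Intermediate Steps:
71/291 + 119 = 34700/291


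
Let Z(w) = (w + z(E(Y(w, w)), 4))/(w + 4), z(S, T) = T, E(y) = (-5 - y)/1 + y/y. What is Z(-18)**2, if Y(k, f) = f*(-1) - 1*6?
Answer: 1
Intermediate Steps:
Y(k, f) = -6 - f (Y(k, f) = -f - 6 = -6 - f)
E(y) = -4 - y (E(y) = (-5 - y)*1 + 1 = (-5 - y) + 1 = -4 - y)
Z(w) = 1 (Z(w) = (w + 4)/(w + 4) = (4 + w)/(4 + w) = 1)
Z(-18)**2 = 1**2 = 1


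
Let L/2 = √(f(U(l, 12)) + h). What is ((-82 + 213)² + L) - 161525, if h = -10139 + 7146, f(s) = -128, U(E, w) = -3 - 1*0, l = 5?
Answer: -144364 + 2*I*√3121 ≈ -1.4436e+5 + 111.73*I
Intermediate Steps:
U(E, w) = -3 (U(E, w) = -3 + 0 = -3)
h = -2993
L = 2*I*√3121 (L = 2*√(-128 - 2993) = 2*√(-3121) = 2*(I*√3121) = 2*I*√3121 ≈ 111.73*I)
((-82 + 213)² + L) - 161525 = ((-82 + 213)² + 2*I*√3121) - 161525 = (131² + 2*I*√3121) - 161525 = (17161 + 2*I*√3121) - 161525 = -144364 + 2*I*√3121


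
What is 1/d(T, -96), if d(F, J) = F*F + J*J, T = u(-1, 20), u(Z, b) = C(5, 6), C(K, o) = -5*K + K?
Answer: 1/9616 ≈ 0.00010399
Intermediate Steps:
C(K, o) = -4*K
u(Z, b) = -20 (u(Z, b) = -4*5 = -20)
T = -20
d(F, J) = F² + J²
1/d(T, -96) = 1/((-20)² + (-96)²) = 1/(400 + 9216) = 1/9616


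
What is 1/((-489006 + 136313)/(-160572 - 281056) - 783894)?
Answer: -40148/31471744249 ≈ -1.2757e-6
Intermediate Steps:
1/((-489006 + 136313)/(-160572 - 281056) - 783894) = 1/(-352693/(-441628) - 783894) = 1/(-352693*(-1/441628) - 783894) = 1/(32063/40148 - 783894) = 1/(-31471744249/40148) = -40148/31471744249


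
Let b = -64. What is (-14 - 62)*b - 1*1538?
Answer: 3326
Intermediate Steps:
(-14 - 62)*b - 1*1538 = (-14 - 62)*(-64) - 1*1538 = -76*(-64) - 1538 = 4864 - 1538 = 3326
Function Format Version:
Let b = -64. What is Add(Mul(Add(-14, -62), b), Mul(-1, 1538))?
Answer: 3326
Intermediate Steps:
Add(Mul(Add(-14, -62), b), Mul(-1, 1538)) = Add(Mul(Add(-14, -62), -64), Mul(-1, 1538)) = Add(Mul(-76, -64), -1538) = Add(4864, -1538) = 3326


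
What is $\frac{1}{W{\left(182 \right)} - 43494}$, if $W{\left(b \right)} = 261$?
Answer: $- \frac{1}{43233} \approx -2.313 \cdot 10^{-5}$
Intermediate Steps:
$\frac{1}{W{\left(182 \right)} - 43494} = \frac{1}{261 - 43494} = \frac{1}{-43233} = - \frac{1}{43233}$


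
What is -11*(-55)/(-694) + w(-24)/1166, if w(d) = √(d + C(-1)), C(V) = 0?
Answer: -605/694 + I*√6/583 ≈ -0.87176 + 0.0042015*I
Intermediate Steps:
w(d) = √d (w(d) = √(d + 0) = √d)
-11*(-55)/(-694) + w(-24)/1166 = -11*(-55)/(-694) + √(-24)/1166 = 605*(-1/694) + (2*I*√6)*(1/1166) = -605/694 + I*√6/583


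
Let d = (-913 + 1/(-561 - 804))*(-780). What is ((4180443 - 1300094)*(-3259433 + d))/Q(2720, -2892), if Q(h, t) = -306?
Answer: 51359638395403/2142 ≈ 2.3977e+10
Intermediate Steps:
d = 4984984/7 (d = (-913 + 1/(-1365))*(-780) = (-913 - 1/1365)*(-780) = -1246246/1365*(-780) = 4984984/7 ≈ 7.1214e+5)
((4180443 - 1300094)*(-3259433 + d))/Q(2720, -2892) = ((4180443 - 1300094)*(-3259433 + 4984984/7))/(-306) = (2880349*(-17831047/7))*(-1/306) = -51359638395403/7*(-1/306) = 51359638395403/2142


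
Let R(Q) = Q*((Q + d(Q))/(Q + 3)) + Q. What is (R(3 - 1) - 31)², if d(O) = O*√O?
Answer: 19913/25 - 1128*√2/25 ≈ 732.71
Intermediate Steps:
d(O) = O^(3/2)
R(Q) = Q + Q*(Q + Q^(3/2))/(3 + Q) (R(Q) = Q*((Q + Q^(3/2))/(Q + 3)) + Q = Q*((Q + Q^(3/2))/(3 + Q)) + Q = Q*(Q + Q^(3/2))/(3 + Q) + Q = Q + Q*(Q + Q^(3/2))/(3 + Q))
(R(3 - 1) - 31)² = ((3 - 1)*(3 + (3 - 1)^(3/2) + 2*(3 - 1))/(3 + (3 - 1)) - 31)² = (2*(3 + 2^(3/2) + 2*2)/(3 + 2) - 31)² = (2*(3 + 2*√2 + 4)/5 - 31)² = (2*(⅕)*(7 + 2*√2) - 31)² = ((14/5 + 4*√2/5) - 31)² = (-141/5 + 4*√2/5)²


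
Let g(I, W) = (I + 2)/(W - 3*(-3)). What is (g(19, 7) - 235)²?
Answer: 13980121/256 ≈ 54610.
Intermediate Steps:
g(I, W) = (2 + I)/(9 + W) (g(I, W) = (2 + I)/(W + 9) = (2 + I)/(9 + W))
(g(19, 7) - 235)² = ((2 + 19)/(9 + 7) - 235)² = (21/16 - 235)² = (-3739/16)² = 13980121/256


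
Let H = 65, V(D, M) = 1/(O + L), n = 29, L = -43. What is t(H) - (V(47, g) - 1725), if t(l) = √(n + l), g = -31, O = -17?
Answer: 103501/60 + √94 ≈ 1734.7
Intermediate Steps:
V(D, M) = -1/60 (V(D, M) = 1/(-17 - 43) = 1/(-60) = -1/60)
t(l) = √(29 + l)
t(H) - (V(47, g) - 1725) = √(29 + 65) - (-1/60 - 1725) = √94 - 1*(-103501/60) = √94 + 103501/60 = 103501/60 + √94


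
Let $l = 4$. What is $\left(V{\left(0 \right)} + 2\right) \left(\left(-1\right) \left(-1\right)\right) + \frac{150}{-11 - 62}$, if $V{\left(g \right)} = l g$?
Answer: $- \frac{4}{73} \approx -0.054795$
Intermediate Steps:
$V{\left(g \right)} = 4 g$
$\left(V{\left(0 \right)} + 2\right) \left(\left(-1\right) \left(-1\right)\right) + \frac{150}{-11 - 62} = \left(4 \cdot 0 + 2\right) \left(\left(-1\right) \left(-1\right)\right) + \frac{150}{-11 - 62} = \left(0 + 2\right) 1 + \frac{150}{-73} = 2 \cdot 1 + 150 \left(- \frac{1}{73}\right) = 2 - \frac{150}{73} = - \frac{4}{73}$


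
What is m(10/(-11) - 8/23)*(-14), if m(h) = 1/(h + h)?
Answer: 1771/318 ≈ 5.5692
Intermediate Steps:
m(h) = 1/(2*h)
m(10/(-11) - 8/23)*(-14) = (1/(2*(10/(-11) - 8/23)))*(-14) = (1/(2*(10*(-1/11) - 8*1/23)))*(-14) = (1/(2*(-10/11 - 8/23)))*(-14) = (1/(2*(-318/253)))*(-14) = ((½)*(-253/318))*(-14) = -253/636*(-14) = 1771/318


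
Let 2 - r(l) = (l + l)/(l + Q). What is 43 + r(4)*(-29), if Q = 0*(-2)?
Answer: 43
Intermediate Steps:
Q = 0
r(l) = 0 (r(l) = 2 - (l + l)/(l + 0) = 2 - 2*l/l = 2 - 1*2 = 2 - 2 = 0)
43 + r(4)*(-29) = 43 + 0*(-29) = 43 + 0 = 43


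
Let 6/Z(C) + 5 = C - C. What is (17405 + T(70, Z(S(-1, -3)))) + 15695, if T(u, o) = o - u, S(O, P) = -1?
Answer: 165144/5 ≈ 33029.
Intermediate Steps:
Z(C) = -6/5 (Z(C) = 6/(-5 + (C - C)) = 6/(-5 + 0) = 6/(-5) = 6*(-1/5) = -6/5)
(17405 + T(70, Z(S(-1, -3)))) + 15695 = (17405 + (-6/5 - 1*70)) + 15695 = (17405 + (-6/5 - 70)) + 15695 = (17405 - 356/5) + 15695 = 86669/5 + 15695 = 165144/5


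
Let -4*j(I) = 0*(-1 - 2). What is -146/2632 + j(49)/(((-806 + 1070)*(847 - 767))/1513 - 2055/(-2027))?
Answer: -73/1316 ≈ -0.055471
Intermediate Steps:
j(I) = 0 (j(I) = -0*(-1 - 2) = -0*(-3) = -¼*0 = 0)
-146/2632 + j(49)/(((-806 + 1070)*(847 - 767))/1513 - 2055/(-2027)) = -146/2632 + 0/(((-806 + 1070)*(847 - 767))/1513 - 2055/(-2027)) = -146*1/2632 + 0/((264*80)*(1/1513) - 2055*(-1/2027)) = -73/1316 + 0/(21120*(1/1513) + 2055/2027) = -73/1316 + 0/(21120/1513 + 2055/2027) = -73/1316 + 0/(45919455/3066851) = -73/1316 + 0*(3066851/45919455) = -73/1316 + 0 = -73/1316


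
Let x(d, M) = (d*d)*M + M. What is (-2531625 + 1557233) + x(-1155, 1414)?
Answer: 1885338372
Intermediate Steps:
x(d, M) = M + M*d² (x(d, M) = d²*M + M = M*d² + M = M + M*d²)
(-2531625 + 1557233) + x(-1155, 1414) = (-2531625 + 1557233) + 1414*(1 + (-1155)²) = -974392 + 1414*(1 + 1334025) = -974392 + 1414*1334026 = -974392 + 1886312764 = 1885338372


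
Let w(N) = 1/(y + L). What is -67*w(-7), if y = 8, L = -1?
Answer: -67/7 ≈ -9.5714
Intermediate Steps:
w(N) = 1/7 (w(N) = 1/(8 - 1) = 1/7)
-67*w(-7) = -67*1/7 = -67/7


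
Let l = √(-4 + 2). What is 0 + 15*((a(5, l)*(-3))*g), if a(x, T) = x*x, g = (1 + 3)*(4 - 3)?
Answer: -4500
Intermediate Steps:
g = 4 (g = 4*1 = 4)
l = I*√2 (l = √(-2) = I*√2 ≈ 1.4142*I)
a(x, T) = x²
0 + 15*((a(5, l)*(-3))*g) = 0 + 15*((5²*(-3))*4) = 0 + 15*((25*(-3))*4) = 0 + 15*(-75*4) = 0 + 15*(-300) = 0 - 4500 = -4500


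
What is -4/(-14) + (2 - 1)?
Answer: 9/7 ≈ 1.2857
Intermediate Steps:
-4/(-14) + (2 - 1) = -4*(-1/14) + 1 = 2/7 + 1 = 9/7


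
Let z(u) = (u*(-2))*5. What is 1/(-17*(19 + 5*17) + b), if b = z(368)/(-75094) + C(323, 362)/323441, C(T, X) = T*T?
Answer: -12144239227/21466502580933 ≈ -0.00056573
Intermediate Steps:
z(u) = -10*u (z(u) = -2*u*5 = -10*u)
C(T, X) = T**2
b = 4512372403/12144239227 (b = -10*368/(-75094) + 323**2/323441 = -3680*(-1/75094) + 104329*(1/323441) = 1840/37547 + 104329/323441 = 4512372403/12144239227 ≈ 0.37156)
1/(-17*(19 + 5*17) + b) = 1/(-17*(19 + 5*17) + 4512372403/12144239227) = 1/(-17*(19 + 85) + 4512372403/12144239227) = 1/(-17*104 + 4512372403/12144239227) = 1/(-1768 + 4512372403/12144239227) = 1/(-21466502580933/12144239227) = -12144239227/21466502580933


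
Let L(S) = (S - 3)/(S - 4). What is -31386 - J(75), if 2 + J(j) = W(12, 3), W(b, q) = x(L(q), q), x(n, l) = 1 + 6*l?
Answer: -31403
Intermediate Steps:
L(S) = (-3 + S)/(-4 + S)
W(b, q) = 1 + 6*q
J(j) = 17 (J(j) = -2 + (1 + 6*3) = -2 + (1 + 18) = -2 + 19 = 17)
-31386 - J(75) = -31386 - 1*17 = -31386 - 17 = -31403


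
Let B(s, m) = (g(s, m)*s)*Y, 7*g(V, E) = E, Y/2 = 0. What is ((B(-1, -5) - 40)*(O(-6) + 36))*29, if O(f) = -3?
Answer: -38280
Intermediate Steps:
Y = 0 (Y = 2*0 = 0)
g(V, E) = E/7
B(s, m) = 0 (B(s, m) = ((m/7)*s)*0 = (m*s/7)*0 = 0)
((B(-1, -5) - 40)*(O(-6) + 36))*29 = ((0 - 40)*(-3 + 36))*29 = -40*33*29 = -1320*29 = -38280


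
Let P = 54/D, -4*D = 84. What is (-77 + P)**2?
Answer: 310249/49 ≈ 6331.6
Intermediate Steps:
D = -21 (D = -1/4*84 = -21)
P = -18/7 (P = 54/(-21) = 54*(-1/21) = -18/7 ≈ -2.5714)
(-77 + P)**2 = (-77 - 18/7)**2 = (-557/7)**2 = 310249/49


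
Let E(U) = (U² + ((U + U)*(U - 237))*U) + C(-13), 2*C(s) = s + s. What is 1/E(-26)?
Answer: -1/354913 ≈ -2.8176e-6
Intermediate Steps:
C(s) = s (C(s) = (s + s)/2 = (2*s)/2 = s)
E(U) = -13 + U² + 2*U²*(-237 + U) (E(U) = (U² + ((U + U)*(U - 237))*U) - 13 = (U² + ((2*U)*(-237 + U))*U) - 13 = (U² + (2*U*(-237 + U))*U) - 13 = (U² + 2*U²*(-237 + U)) - 13 = -13 + U² + 2*U²*(-237 + U))
1/E(-26) = 1/(-13 - 473*(-26)² + 2*(-26)³) = 1/(-13 - 473*676 + 2*(-17576)) = 1/(-13 - 319748 - 35152) = 1/(-354913) = -1/354913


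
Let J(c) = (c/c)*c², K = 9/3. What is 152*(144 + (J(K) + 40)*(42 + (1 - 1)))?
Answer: 334704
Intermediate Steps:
K = 3 (K = 9*(⅓) = 3)
J(c) = c² (J(c) = 1*c² = c²)
152*(144 + (J(K) + 40)*(42 + (1 - 1))) = 152*(144 + (3² + 40)*(42 + (1 - 1))) = 152*(144 + (9 + 40)*(42 + 0)) = 152*(144 + 49*42) = 152*(144 + 2058) = 152*2202 = 334704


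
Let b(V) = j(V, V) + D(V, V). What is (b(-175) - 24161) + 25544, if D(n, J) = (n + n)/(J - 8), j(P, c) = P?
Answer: 221414/183 ≈ 1209.9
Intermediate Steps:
D(n, J) = 2*n/(-8 + J) (D(n, J) = (2*n)/(-8 + J) = 2*n/(-8 + J))
b(V) = V + 2*V/(-8 + V)
(b(-175) - 24161) + 25544 = (-175*(-6 - 175)/(-8 - 175) - 24161) + 25544 = (-175*(-181)/(-183) - 24161) + 25544 = (-175*(-1/183)*(-181) - 24161) + 25544 = (-31675/183 - 24161) + 25544 = -4453138/183 + 25544 = 221414/183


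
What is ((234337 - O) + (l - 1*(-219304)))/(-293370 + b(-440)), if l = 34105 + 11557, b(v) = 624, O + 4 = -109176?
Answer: -608483/292746 ≈ -2.0785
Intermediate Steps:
O = -109180 (O = -4 - 109176 = -109180)
l = 45662
((234337 - O) + (l - 1*(-219304)))/(-293370 + b(-440)) = ((234337 - 1*(-109180)) + (45662 - 1*(-219304)))/(-293370 + 624) = ((234337 + 109180) + (45662 + 219304))/(-292746) = (343517 + 264966)*(-1/292746) = 608483*(-1/292746) = -608483/292746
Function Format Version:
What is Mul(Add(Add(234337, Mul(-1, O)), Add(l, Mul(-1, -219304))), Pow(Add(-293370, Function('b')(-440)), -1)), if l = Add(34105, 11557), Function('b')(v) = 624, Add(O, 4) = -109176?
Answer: Rational(-608483, 292746) ≈ -2.0785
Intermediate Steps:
O = -109180 (O = Add(-4, -109176) = -109180)
l = 45662
Mul(Add(Add(234337, Mul(-1, O)), Add(l, Mul(-1, -219304))), Pow(Add(-293370, Function('b')(-440)), -1)) = Mul(Add(Add(234337, Mul(-1, -109180)), Add(45662, Mul(-1, -219304))), Pow(Add(-293370, 624), -1)) = Mul(Add(Add(234337, 109180), Add(45662, 219304)), Pow(-292746, -1)) = Mul(Add(343517, 264966), Rational(-1, 292746)) = Mul(608483, Rational(-1, 292746)) = Rational(-608483, 292746)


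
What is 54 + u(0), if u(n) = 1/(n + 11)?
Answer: 595/11 ≈ 54.091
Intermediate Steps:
u(n) = 1/(11 + n)
54 + u(0) = 54 + 1/(11 + 0) = 54 + 1/11 = 595/11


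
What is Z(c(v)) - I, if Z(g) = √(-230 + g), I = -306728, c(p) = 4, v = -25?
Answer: 306728 + I*√226 ≈ 3.0673e+5 + 15.033*I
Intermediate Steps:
Z(c(v)) - I = √(-230 + 4) - 1*(-306728) = √(-226) + 306728 = I*√226 + 306728 = 306728 + I*√226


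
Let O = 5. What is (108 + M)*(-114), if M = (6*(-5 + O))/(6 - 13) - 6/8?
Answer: -24453/2 ≈ -12227.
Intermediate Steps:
M = -¾ (M = (6*(-5 + 5))/(6 - 13) - 6/8 = (6*0)/(-7) - 6*⅛ = 0*(-⅐) - ¾ = 0 - ¾ = -¾ ≈ -0.75000)
(108 + M)*(-114) = (108 - ¾)*(-114) = (429/4)*(-114) = -24453/2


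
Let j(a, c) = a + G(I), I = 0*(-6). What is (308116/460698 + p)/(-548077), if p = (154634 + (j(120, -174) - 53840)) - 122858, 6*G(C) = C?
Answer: 5054624398/126248988873 ≈ 0.040037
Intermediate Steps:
I = 0
G(C) = C/6
j(a, c) = a (j(a, c) = a + (⅙)*0 = a + 0 = a)
p = -21944 (p = (154634 + (120 - 53840)) - 122858 = (154634 - 53720) - 122858 = 100914 - 122858 = -21944)
(308116/460698 + p)/(-548077) = (308116/460698 - 21944)/(-548077) = (308116*(1/460698) - 21944)*(-1/548077) = (154058/230349 - 21944)*(-1/548077) = -5054624398/230349*(-1/548077) = 5054624398/126248988873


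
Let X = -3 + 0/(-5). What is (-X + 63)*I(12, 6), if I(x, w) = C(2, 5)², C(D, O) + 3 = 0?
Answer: 594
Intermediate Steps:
C(D, O) = -3 (C(D, O) = -3 + 0 = -3)
X = -3 (X = -3 - ⅕*0 = -3 + 0 = -3)
I(x, w) = 9 (I(x, w) = (-3)² = 9)
(-X + 63)*I(12, 6) = (-1*(-3) + 63)*9 = (3 + 63)*9 = 66*9 = 594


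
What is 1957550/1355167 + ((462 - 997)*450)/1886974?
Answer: 1683794749225/1278582447329 ≈ 1.3169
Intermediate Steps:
1957550/1355167 + ((462 - 997)*450)/1886974 = 1957550*(1/1355167) - 535*450*(1/1886974) = 1957550/1355167 - 240750*1/1886974 = 1957550/1355167 - 120375/943487 = 1683794749225/1278582447329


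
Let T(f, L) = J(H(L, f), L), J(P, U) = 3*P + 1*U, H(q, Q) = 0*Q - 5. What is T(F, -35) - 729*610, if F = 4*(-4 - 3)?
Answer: -444740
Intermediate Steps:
H(q, Q) = -5 (H(q, Q) = 0 - 5 = -5)
F = -28 (F = 4*(-7) = -28)
J(P, U) = U + 3*P (J(P, U) = 3*P + U = U + 3*P)
T(f, L) = -15 + L (T(f, L) = L + 3*(-5) = L - 15 = -15 + L)
T(F, -35) - 729*610 = (-15 - 35) - 729*610 = -50 - 444690 = -444740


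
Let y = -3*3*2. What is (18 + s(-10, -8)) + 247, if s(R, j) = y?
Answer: 247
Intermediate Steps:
y = -18 (y = -9*2 = -18)
s(R, j) = -18
(18 + s(-10, -8)) + 247 = (18 - 18) + 247 = 0 + 247 = 247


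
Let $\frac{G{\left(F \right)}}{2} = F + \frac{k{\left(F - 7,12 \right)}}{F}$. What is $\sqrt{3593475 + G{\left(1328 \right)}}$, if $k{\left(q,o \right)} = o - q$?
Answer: $\frac{5 \sqrt{15855189042}}{332} \approx 1896.3$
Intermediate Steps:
$G{\left(F \right)} = 2 F + \frac{2 \left(19 - F\right)}{F}$ ($G{\left(F \right)} = 2 \left(F + \frac{12 - \left(F - 7\right)}{F}\right) = 2 \left(F + \frac{12 - \left(-7 + F\right)}{F}\right) = 2 \left(F + \frac{19 - F}{F}\right) = 2 F + \frac{2 \left(19 - F\right)}{F}$)
$\sqrt{3593475 + G{\left(1328 \right)}} = \sqrt{3593475 + \left(-2 + 2 \cdot 1328 + \frac{38}{1328}\right)} = \sqrt{3593475 + \left(-2 + 2656 + 38 \cdot \frac{1}{1328}\right)} = \sqrt{3593475 + \left(-2 + 2656 + \frac{19}{664}\right)} = \sqrt{3593475 + \frac{1762275}{664}} = \sqrt{\frac{2387829675}{664}} = \frac{5 \sqrt{15855189042}}{332}$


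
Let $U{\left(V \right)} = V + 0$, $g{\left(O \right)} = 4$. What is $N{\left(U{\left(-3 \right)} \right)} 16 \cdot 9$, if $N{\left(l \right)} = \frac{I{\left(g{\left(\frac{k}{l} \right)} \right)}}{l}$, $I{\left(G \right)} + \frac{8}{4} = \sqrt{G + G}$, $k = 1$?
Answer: $96 - 96 \sqrt{2} \approx -39.765$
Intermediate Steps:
$U{\left(V \right)} = V$
$I{\left(G \right)} = -2 + \sqrt{2} \sqrt{G}$ ($I{\left(G \right)} = -2 + \sqrt{G + G} = -2 + \sqrt{2 G} = -2 + \sqrt{2} \sqrt{G}$)
$N{\left(l \right)} = \frac{-2 + 2 \sqrt{2}}{l}$ ($N{\left(l \right)} = \frac{-2 + \sqrt{2} \sqrt{4}}{l} = \frac{-2 + \sqrt{2} \cdot 2}{l} = \frac{-2 + 2 \sqrt{2}}{l}$)
$N{\left(U{\left(-3 \right)} \right)} 16 \cdot 9 = \frac{2 \left(-1 + \sqrt{2}\right)}{-3} \cdot 16 \cdot 9 = 2 \left(- \frac{1}{3}\right) \left(-1 + \sqrt{2}\right) 16 \cdot 9 = \left(\frac{2}{3} - \frac{2 \sqrt{2}}{3}\right) 16 \cdot 9 = \left(\frac{32}{3} - \frac{32 \sqrt{2}}{3}\right) 9 = 96 - 96 \sqrt{2}$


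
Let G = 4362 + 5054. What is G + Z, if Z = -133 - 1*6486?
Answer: 2797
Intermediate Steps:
Z = -6619 (Z = -133 - 6486 = -6619)
G = 9416
G + Z = 9416 - 6619 = 2797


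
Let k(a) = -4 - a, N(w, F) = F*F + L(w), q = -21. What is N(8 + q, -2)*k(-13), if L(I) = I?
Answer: -81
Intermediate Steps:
N(w, F) = w + F² (N(w, F) = F*F + w = F² + w = w + F²)
N(8 + q, -2)*k(-13) = ((8 - 21) + (-2)²)*(-4 - 1*(-13)) = (-13 + 4)*(-4 + 13) = -9*9 = -81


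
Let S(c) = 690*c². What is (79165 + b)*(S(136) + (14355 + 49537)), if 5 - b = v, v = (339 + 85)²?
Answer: -1290385835992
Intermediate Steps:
v = 179776 (v = 424² = 179776)
b = -179771 (b = 5 - 1*179776 = 5 - 179776 = -179771)
(79165 + b)*(S(136) + (14355 + 49537)) = (79165 - 179771)*(690*136² + (14355 + 49537)) = -100606*(690*18496 + 63892) = -100606*(12762240 + 63892) = -100606*12826132 = -1290385835992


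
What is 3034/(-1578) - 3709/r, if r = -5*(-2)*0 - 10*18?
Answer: 884447/47340 ≈ 18.683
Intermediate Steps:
r = -180 (r = 10*0 - 180 = 0 - 180 = -180)
3034/(-1578) - 3709/r = 3034/(-1578) - 3709/(-180) = 3034*(-1/1578) - 3709*(-1/180) = -1517/789 + 3709/180 = 884447/47340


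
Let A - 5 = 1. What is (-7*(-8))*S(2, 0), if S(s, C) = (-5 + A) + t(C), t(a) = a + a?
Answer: 56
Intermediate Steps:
A = 6 (A = 5 + 1 = 6)
t(a) = 2*a
S(s, C) = 1 + 2*C (S(s, C) = (-5 + 6) + 2*C = 1 + 2*C)
(-7*(-8))*S(2, 0) = (-7*(-8))*(1 + 2*0) = 56*(1 + 0) = 56*1 = 56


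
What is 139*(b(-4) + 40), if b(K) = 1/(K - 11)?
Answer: 83261/15 ≈ 5550.7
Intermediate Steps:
b(K) = 1/(-11 + K)
139*(b(-4) + 40) = 139*(1/(-11 - 4) + 40) = 139*(1/(-15) + 40) = 139*(-1/15 + 40) = 139*(599/15) = 83261/15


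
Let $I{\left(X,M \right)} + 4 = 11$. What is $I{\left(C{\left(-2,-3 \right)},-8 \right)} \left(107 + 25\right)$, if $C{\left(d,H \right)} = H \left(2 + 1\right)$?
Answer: $924$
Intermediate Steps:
$C{\left(d,H \right)} = 3 H$ ($C{\left(d,H \right)} = H 3 = 3 H$)
$I{\left(X,M \right)} = 7$ ($I{\left(X,M \right)} = -4 + 11 = 7$)
$I{\left(C{\left(-2,-3 \right)},-8 \right)} \left(107 + 25\right) = 7 \left(107 + 25\right) = 7 \cdot 132 = 924$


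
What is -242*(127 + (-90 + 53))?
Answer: -21780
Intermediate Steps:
-242*(127 + (-90 + 53)) = -242*(127 - 37) = -242*90 = -21780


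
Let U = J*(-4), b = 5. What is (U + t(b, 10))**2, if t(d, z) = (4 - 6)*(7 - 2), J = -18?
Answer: 3844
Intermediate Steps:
t(d, z) = -10 (t(d, z) = -2*5 = -10)
U = 72 (U = -18*(-4) = 72)
(U + t(b, 10))**2 = (72 - 10)**2 = 62**2 = 3844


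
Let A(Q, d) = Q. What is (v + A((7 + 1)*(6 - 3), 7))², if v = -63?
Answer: 1521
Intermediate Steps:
(v + A((7 + 1)*(6 - 3), 7))² = (-63 + (7 + 1)*(6 - 3))² = (-63 + 8*3)² = (-63 + 24)² = (-39)² = 1521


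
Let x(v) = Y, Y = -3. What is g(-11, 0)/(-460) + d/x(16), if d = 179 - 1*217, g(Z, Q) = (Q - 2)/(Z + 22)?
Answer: 96143/7590 ≈ 12.667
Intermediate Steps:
g(Z, Q) = (-2 + Q)/(22 + Z)
x(v) = -3
d = -38 (d = 179 - 217 = -38)
g(-11, 0)/(-460) + d/x(16) = ((-2 + 0)/(22 - 11))/(-460) - 38/(-3) = (-2/11)*(-1/460) - 38*(-⅓) = ((1/11)*(-2))*(-1/460) + 38/3 = -2/11*(-1/460) + 38/3 = 1/2530 + 38/3 = 96143/7590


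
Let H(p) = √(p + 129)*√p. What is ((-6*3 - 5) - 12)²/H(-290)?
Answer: -35*√46690/1334 ≈ -5.6692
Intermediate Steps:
H(p) = √p*√(129 + p) (H(p) = √(129 + p)*√p = √p*√(129 + p))
((-6*3 - 5) - 12)²/H(-290) = ((-6*3 - 5) - 12)²/((√(-290)*√(129 - 290))) = ((-18 - 5) - 12)²/(((I*√290)*√(-161))) = (-23 - 12)²/(((I*√290)*(I*√161))) = (-35)²/((-√46690)) = 1225*(-√46690/46690) = -35*√46690/1334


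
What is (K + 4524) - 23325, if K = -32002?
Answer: -50803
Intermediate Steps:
(K + 4524) - 23325 = (-32002 + 4524) - 23325 = -27478 - 23325 = -50803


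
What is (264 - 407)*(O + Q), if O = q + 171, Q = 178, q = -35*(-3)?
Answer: -64922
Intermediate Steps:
q = 105
O = 276 (O = 105 + 171 = 276)
(264 - 407)*(O + Q) = (264 - 407)*(276 + 178) = -143*454 = -64922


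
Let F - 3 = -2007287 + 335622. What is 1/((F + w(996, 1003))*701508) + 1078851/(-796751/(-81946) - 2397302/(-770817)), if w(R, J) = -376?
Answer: 79931743024956505558421617669/950789946001666817225736 ≈ 84069.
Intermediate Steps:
F = -1671662 (F = 3 + (-2007287 + 335622) = 3 - 1671665 = -1671662)
1/((F + w(996, 1003))*701508) + 1078851/(-796751/(-81946) - 2397302/(-770817)) = 1/(-1671662 - 376*701508) + 1078851/(-796751/(-81946) - 2397302/(-770817)) = (1/701508)/(-1672038) + 1078851/(-796751*(-1/81946) - 2397302*(-1/770817)) = -1/1672038*1/701508 + 1078851/(796751/81946 + 2397302/770817) = -1/1172948033304 + 1078851/(810598525259/63165369882) = -1/1172948033304 + 1078851*(63165369882/810598525259) = -1/1172948033304 + 68146022462565582/810598525259 = 79931743024956505558421617669/950789946001666817225736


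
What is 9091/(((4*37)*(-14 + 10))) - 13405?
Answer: -7944851/592 ≈ -13420.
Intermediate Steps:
9091/(((4*37)*(-14 + 10))) - 13405 = 9091/((148*(-4))) - 13405 = 9091/(-592) - 13405 = 9091*(-1/592) - 13405 = -9091/592 - 13405 = -7944851/592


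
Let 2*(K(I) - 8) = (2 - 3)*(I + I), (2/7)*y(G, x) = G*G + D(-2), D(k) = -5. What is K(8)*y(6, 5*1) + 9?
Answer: 9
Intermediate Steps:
y(G, x) = -35/2 + 7*G²/2 (y(G, x) = 7*(G*G - 5)/2 = 7*(G² - 5)/2 = 7*(-5 + G²)/2 = -35/2 + 7*G²/2)
K(I) = 8 - I (K(I) = 8 + ((2 - 3)*(I + I))/2 = 8 + (-2*I)/2 = 8 - I)
K(8)*y(6, 5*1) + 9 = (8 - 1*8)*(-35/2 + (7/2)*6²) + 9 = (8 - 8)*(-35/2 + (7/2)*36) + 9 = 0*(-35/2 + 126) + 9 = 0*(217/2) + 9 = 0 + 9 = 9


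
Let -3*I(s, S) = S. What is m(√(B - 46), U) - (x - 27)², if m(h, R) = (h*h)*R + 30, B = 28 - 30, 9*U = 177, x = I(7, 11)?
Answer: -16690/9 ≈ -1854.4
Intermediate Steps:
I(s, S) = -S/3
x = -11/3 (x = -⅓*11 = -11/3 ≈ -3.6667)
U = 59/3 (U = (⅑)*177 = 59/3 ≈ 19.667)
B = -2
m(h, R) = 30 + R*h² (m(h, R) = h²*R + 30 = R*h² + 30 = 30 + R*h²)
m(√(B - 46), U) - (x - 27)² = (30 + 59*(√(-2 - 46))²/3) - (-11/3 - 27)² = (30 + 59*(√(-48))²/3) - (-92/3)² = (30 + 59*(4*I*√3)²/3) - 1*8464/9 = (30 + (59/3)*(-48)) - 8464/9 = (30 - 944) - 8464/9 = -914 - 8464/9 = -16690/9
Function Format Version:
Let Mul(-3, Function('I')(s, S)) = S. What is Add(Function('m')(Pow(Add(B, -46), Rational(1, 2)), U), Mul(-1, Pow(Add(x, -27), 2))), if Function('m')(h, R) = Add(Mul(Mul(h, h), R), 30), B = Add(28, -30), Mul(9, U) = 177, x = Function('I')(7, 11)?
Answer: Rational(-16690, 9) ≈ -1854.4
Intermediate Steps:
Function('I')(s, S) = Mul(Rational(-1, 3), S)
x = Rational(-11, 3) (x = Mul(Rational(-1, 3), 11) = Rational(-11, 3) ≈ -3.6667)
U = Rational(59, 3) (U = Mul(Rational(1, 9), 177) = Rational(59, 3) ≈ 19.667)
B = -2
Function('m')(h, R) = Add(30, Mul(R, Pow(h, 2))) (Function('m')(h, R) = Add(Mul(Pow(h, 2), R), 30) = Add(Mul(R, Pow(h, 2)), 30) = Add(30, Mul(R, Pow(h, 2))))
Add(Function('m')(Pow(Add(B, -46), Rational(1, 2)), U), Mul(-1, Pow(Add(x, -27), 2))) = Add(Add(30, Mul(Rational(59, 3), Pow(Pow(Add(-2, -46), Rational(1, 2)), 2))), Mul(-1, Pow(Add(Rational(-11, 3), -27), 2))) = Add(Add(30, Mul(Rational(59, 3), Pow(Pow(-48, Rational(1, 2)), 2))), Mul(-1, Pow(Rational(-92, 3), 2))) = Add(Add(30, Mul(Rational(59, 3), Pow(Mul(4, I, Pow(3, Rational(1, 2))), 2))), Mul(-1, Rational(8464, 9))) = Add(Add(30, Mul(Rational(59, 3), -48)), Rational(-8464, 9)) = Add(Add(30, -944), Rational(-8464, 9)) = Add(-914, Rational(-8464, 9)) = Rational(-16690, 9)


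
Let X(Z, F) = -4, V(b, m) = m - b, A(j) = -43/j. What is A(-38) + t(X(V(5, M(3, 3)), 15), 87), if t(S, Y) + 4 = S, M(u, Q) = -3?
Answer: -261/38 ≈ -6.8684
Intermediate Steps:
t(S, Y) = -4 + S
A(-38) + t(X(V(5, M(3, 3)), 15), 87) = -43/(-38) + (-4 - 4) = -43*(-1/38) - 8 = 43/38 - 8 = -261/38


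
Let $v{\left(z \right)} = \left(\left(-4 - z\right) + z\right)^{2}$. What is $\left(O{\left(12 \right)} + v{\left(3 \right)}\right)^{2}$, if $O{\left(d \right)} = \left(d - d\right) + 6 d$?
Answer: $7744$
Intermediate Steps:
$v{\left(z \right)} = 16$ ($v{\left(z \right)} = \left(-4\right)^{2} = 16$)
$O{\left(d \right)} = 6 d$ ($O{\left(d \right)} = 0 + 6 d = 6 d$)
$\left(O{\left(12 \right)} + v{\left(3 \right)}\right)^{2} = \left(6 \cdot 12 + 16\right)^{2} = \left(72 + 16\right)^{2} = 88^{2} = 7744$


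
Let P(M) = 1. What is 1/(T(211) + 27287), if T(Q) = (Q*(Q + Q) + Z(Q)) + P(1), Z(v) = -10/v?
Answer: 211/24545620 ≈ 8.5962e-6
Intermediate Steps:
T(Q) = 1 - 10/Q + 2*Q**2 (T(Q) = (Q*(Q + Q) - 10/Q) + 1 = (Q*(2*Q) - 10/Q) + 1 = (2*Q**2 - 10/Q) + 1 = (-10/Q + 2*Q**2) + 1 = 1 - 10/Q + 2*Q**2)
1/(T(211) + 27287) = 1/((-10 + 211 + 2*211**3)/211 + 27287) = 1/((-10 + 211 + 2*9393931)/211 + 27287) = 1/((-10 + 211 + 18787862)/211 + 27287) = 1/((1/211)*18788063 + 27287) = 1/(18788063/211 + 27287) = 1/(24545620/211) = 211/24545620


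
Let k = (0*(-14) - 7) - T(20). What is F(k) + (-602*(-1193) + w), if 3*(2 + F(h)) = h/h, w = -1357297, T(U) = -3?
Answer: -1917338/3 ≈ -6.3911e+5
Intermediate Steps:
k = -4 (k = (0*(-14) - 7) - 1*(-3) = (0 - 7) + 3 = -7 + 3 = -4)
F(h) = -5/3 (F(h) = -2 + (h/h)/3 = -2 + (⅓)*1 = -2 + ⅓ = -5/3)
F(k) + (-602*(-1193) + w) = -5/3 + (-602*(-1193) - 1357297) = -5/3 + (718186 - 1357297) = -5/3 - 639111 = -1917338/3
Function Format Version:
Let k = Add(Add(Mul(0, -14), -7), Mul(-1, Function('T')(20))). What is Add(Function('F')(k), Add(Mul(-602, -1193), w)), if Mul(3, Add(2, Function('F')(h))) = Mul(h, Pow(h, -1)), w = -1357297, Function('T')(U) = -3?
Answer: Rational(-1917338, 3) ≈ -6.3911e+5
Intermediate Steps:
k = -4 (k = Add(Add(Mul(0, -14), -7), Mul(-1, -3)) = Add(Add(0, -7), 3) = Add(-7, 3) = -4)
Function('F')(h) = Rational(-5, 3) (Function('F')(h) = Add(-2, Mul(Rational(1, 3), Mul(h, Pow(h, -1)))) = Add(-2, Mul(Rational(1, 3), 1)) = Add(-2, Rational(1, 3)) = Rational(-5, 3))
Add(Function('F')(k), Add(Mul(-602, -1193), w)) = Add(Rational(-5, 3), Add(Mul(-602, -1193), -1357297)) = Add(Rational(-5, 3), Add(718186, -1357297)) = Add(Rational(-5, 3), -639111) = Rational(-1917338, 3)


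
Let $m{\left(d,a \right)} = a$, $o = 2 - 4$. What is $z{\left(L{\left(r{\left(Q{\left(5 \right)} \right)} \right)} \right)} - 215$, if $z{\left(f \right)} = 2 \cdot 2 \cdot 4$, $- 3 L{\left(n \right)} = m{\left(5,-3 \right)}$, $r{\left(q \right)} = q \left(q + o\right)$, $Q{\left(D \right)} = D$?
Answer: $-199$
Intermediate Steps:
$o = -2$ ($o = 2 - 4 = -2$)
$r{\left(q \right)} = q \left(-2 + q\right)$ ($r{\left(q \right)} = q \left(q - 2\right) = q \left(-2 + q\right)$)
$L{\left(n \right)} = 1$ ($L{\left(n \right)} = \left(- \frac{1}{3}\right) \left(-3\right) = 1$)
$z{\left(f \right)} = 16$ ($z{\left(f \right)} = 4 \cdot 4 = 16$)
$z{\left(L{\left(r{\left(Q{\left(5 \right)} \right)} \right)} \right)} - 215 = 16 - 215 = -199$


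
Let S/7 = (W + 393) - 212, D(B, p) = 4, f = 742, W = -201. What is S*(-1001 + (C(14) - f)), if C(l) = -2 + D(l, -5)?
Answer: 243740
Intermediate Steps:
C(l) = 2 (C(l) = -2 + 4 = 2)
S = -140 (S = 7*((-201 + 393) - 212) = 7*(192 - 212) = 7*(-20) = -140)
S*(-1001 + (C(14) - f)) = -140*(-1001 + (2 - 1*742)) = -140*(-1001 + (2 - 742)) = -140*(-1001 - 740) = -140*(-1741) = 243740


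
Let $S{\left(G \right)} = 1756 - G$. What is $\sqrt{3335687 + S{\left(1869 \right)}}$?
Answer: $\sqrt{3335574} \approx 1826.4$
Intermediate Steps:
$\sqrt{3335687 + S{\left(1869 \right)}} = \sqrt{3335687 + \left(1756 - 1869\right)} = \sqrt{3335687 - 113} = \sqrt{3335574}$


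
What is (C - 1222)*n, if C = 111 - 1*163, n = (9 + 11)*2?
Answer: -50960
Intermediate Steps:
n = 40 (n = 20*2 = 40)
C = -52 (C = 111 - 163 = -52)
(C - 1222)*n = (-52 - 1222)*40 = -1274*40 = -50960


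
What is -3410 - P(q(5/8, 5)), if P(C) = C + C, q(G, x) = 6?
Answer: -3422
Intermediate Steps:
P(C) = 2*C
-3410 - P(q(5/8, 5)) = -3410 - 2*6 = -3410 - 1*12 = -3410 - 12 = -3422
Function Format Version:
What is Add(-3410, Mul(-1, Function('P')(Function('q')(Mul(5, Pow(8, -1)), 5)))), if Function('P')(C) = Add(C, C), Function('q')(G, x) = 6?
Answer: -3422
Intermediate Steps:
Function('P')(C) = Mul(2, C)
Add(-3410, Mul(-1, Function('P')(Function('q')(Mul(5, Pow(8, -1)), 5)))) = Add(-3410, Mul(-1, Mul(2, 6))) = Add(-3410, Mul(-1, 12)) = Add(-3410, -12) = -3422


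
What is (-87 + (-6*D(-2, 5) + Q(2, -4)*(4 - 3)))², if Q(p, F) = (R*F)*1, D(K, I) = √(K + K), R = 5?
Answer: 11305 + 2568*I ≈ 11305.0 + 2568.0*I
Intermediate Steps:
D(K, I) = √2*√K (D(K, I) = √(2*K) = √2*√K)
Q(p, F) = 5*F (Q(p, F) = (5*F)*1 = 5*F)
(-87 + (-6*D(-2, 5) + Q(2, -4)*(4 - 3)))² = (-87 + (-6*√2*√(-2) + (5*(-4))*(4 - 3)))² = (-87 + (-6*√2*I*√2 - 20*1))² = (-87 + (-12*I - 20))² = (-87 + (-20 - 12*I))² = (-107 - 12*I)²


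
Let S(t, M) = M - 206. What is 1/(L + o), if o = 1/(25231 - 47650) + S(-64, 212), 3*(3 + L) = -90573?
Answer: -22419/676784773 ≈ -3.3126e-5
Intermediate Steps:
L = -30194 (L = -3 + (⅓)*(-90573) = -3 - 30191 = -30194)
S(t, M) = -206 + M
o = 134513/22419 (o = 1/(25231 - 47650) + (-206 + 212) = 1/(-22419) + 6 = -1/22419 + 6 = 134513/22419 ≈ 6.0000)
1/(L + o) = 1/(-30194 + 134513/22419) = 1/(-676784773/22419) = -22419/676784773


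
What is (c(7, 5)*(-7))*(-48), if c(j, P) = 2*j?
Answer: 4704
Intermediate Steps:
(c(7, 5)*(-7))*(-48) = ((2*7)*(-7))*(-48) = (14*(-7))*(-48) = -98*(-48) = 4704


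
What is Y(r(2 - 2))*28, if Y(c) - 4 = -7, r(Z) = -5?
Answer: -84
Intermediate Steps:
Y(c) = -3 (Y(c) = 4 - 7 = -3)
Y(r(2 - 2))*28 = -3*28 = -84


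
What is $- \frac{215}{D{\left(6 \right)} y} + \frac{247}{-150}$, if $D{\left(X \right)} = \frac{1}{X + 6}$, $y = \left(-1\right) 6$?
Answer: $\frac{64253}{150} \approx 428.35$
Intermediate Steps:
$y = -6$
$D{\left(X \right)} = \frac{1}{6 + X}$
$- \frac{215}{D{\left(6 \right)} y} + \frac{247}{-150} = - \frac{215}{\frac{1}{6 + 6} \left(-6\right)} + \frac{247}{-150} = - \frac{215}{\frac{1}{12} \left(-6\right)} + 247 \left(- \frac{1}{150}\right) = - \frac{215}{\frac{1}{12} \left(-6\right)} - \frac{247}{150} = - \frac{215}{- \frac{1}{2}} - \frac{247}{150} = \left(-215\right) \left(-2\right) - \frac{247}{150} = 430 - \frac{247}{150} = \frac{64253}{150}$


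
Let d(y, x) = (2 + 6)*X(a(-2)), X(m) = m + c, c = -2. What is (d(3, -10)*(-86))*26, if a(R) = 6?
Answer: -71552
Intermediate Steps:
X(m) = -2 + m (X(m) = m - 2 = -2 + m)
d(y, x) = 32 (d(y, x) = (2 + 6)*(-2 + 6) = 8*4 = 32)
(d(3, -10)*(-86))*26 = (32*(-86))*26 = -2752*26 = -71552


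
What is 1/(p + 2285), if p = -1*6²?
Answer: 1/2249 ≈ 0.00044464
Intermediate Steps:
p = -36 (p = -1*36 = -36)
1/(p + 2285) = 1/(-36 + 2285) = 1/2249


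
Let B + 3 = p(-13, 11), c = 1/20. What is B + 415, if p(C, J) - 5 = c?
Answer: 8341/20 ≈ 417.05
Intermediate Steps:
c = 1/20 (c = 1*(1/20) = 1/20 ≈ 0.050000)
p(C, J) = 101/20 (p(C, J) = 5 + 1/20 = 101/20)
B = 41/20 (B = -3 + 101/20 = 41/20 ≈ 2.0500)
B + 415 = 41/20 + 415 = 8341/20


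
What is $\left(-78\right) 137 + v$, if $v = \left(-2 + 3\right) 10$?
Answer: $-10676$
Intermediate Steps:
$v = 10$ ($v = 1 \cdot 10 = 10$)
$\left(-78\right) 137 + v = \left(-78\right) 137 + 10 = -10686 + 10 = -10676$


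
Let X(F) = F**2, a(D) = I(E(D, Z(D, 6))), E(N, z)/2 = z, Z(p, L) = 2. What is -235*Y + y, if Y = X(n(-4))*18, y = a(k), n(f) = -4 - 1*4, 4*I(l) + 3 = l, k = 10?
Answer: -1082879/4 ≈ -2.7072e+5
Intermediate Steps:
E(N, z) = 2*z
I(l) = -3/4 + l/4
n(f) = -8 (n(f) = -4 - 4 = -8)
a(D) = 1/4 (a(D) = -3/4 + (2*2)/4 = -3/4 + (1/4)*4 = -3/4 + 1 = 1/4)
y = 1/4 ≈ 0.25000
Y = 1152 (Y = (-8)**2*18 = 64*18 = 1152)
-235*Y + y = -235*1152 + 1/4 = -270720 + 1/4 = -1082879/4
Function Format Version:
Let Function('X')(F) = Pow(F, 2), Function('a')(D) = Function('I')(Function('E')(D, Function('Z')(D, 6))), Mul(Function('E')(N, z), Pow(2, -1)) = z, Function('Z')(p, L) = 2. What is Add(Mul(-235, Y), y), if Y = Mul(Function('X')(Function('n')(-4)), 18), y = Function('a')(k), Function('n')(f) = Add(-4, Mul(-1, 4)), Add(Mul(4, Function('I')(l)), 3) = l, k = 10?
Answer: Rational(-1082879, 4) ≈ -2.7072e+5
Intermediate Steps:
Function('E')(N, z) = Mul(2, z)
Function('I')(l) = Add(Rational(-3, 4), Mul(Rational(1, 4), l))
Function('n')(f) = -8 (Function('n')(f) = Add(-4, -4) = -8)
Function('a')(D) = Rational(1, 4) (Function('a')(D) = Add(Rational(-3, 4), Mul(Rational(1, 4), Mul(2, 2))) = Add(Rational(-3, 4), Mul(Rational(1, 4), 4)) = Add(Rational(-3, 4), 1) = Rational(1, 4))
y = Rational(1, 4) ≈ 0.25000
Y = 1152 (Y = Mul(Pow(-8, 2), 18) = Mul(64, 18) = 1152)
Add(Mul(-235, Y), y) = Add(Mul(-235, 1152), Rational(1, 4)) = Add(-270720, Rational(1, 4)) = Rational(-1082879, 4)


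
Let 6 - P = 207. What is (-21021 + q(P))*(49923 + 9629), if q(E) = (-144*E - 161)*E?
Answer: -345782971008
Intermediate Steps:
P = -201 (P = 6 - 1*207 = 6 - 207 = -201)
q(E) = E*(-161 - 144*E) (q(E) = (-161 - 144*E)*E = E*(-161 - 144*E))
(-21021 + q(P))*(49923 + 9629) = (-21021 - 1*(-201)*(161 + 144*(-201)))*(49923 + 9629) = (-21021 - 1*(-201)*(161 - 28944))*59552 = (-21021 - 1*(-201)*(-28783))*59552 = (-21021 - 5785383)*59552 = -5806404*59552 = -345782971008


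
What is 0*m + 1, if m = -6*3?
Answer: 1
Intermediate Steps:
m = -18
0*m + 1 = 0*(-18) + 1 = 0 + 1 = 1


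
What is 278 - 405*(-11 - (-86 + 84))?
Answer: 3923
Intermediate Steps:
278 - 405*(-11 - (-86 + 84)) = 278 - 405*(-11 - 1*(-2)) = 278 - 405*(-11 + 2) = 278 - 405*(-9) = 278 + 3645 = 3923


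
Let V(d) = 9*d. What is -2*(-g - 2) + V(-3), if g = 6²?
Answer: 49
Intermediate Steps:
g = 36
-2*(-g - 2) + V(-3) = -2*(-1*36 - 2) + 9*(-3) = -2*(-36 - 2) - 27 = -2*(-38) - 27 = 76 - 27 = 49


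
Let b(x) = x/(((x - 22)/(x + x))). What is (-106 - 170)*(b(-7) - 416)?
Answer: 3356712/29 ≈ 1.1575e+5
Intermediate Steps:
b(x) = 2*x²/(-22 + x) (b(x) = x/(((-22 + x)/((2*x)))) = x/(((-22 + x)*(1/(2*x)))) = x/(((-22 + x)/(2*x))) = x*(2*x/(-22 + x)) = 2*x²/(-22 + x))
(-106 - 170)*(b(-7) - 416) = (-106 - 170)*(2*(-7)²/(-22 - 7) - 416) = -276*(2*49/(-29) - 416) = -276*(2*49*(-1/29) - 416) = -276*(-98/29 - 416) = -276*(-12162/29) = 3356712/29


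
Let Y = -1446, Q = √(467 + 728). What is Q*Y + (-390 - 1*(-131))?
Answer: -259 - 1446*√1195 ≈ -50245.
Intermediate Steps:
Q = √1195 ≈ 34.569
Q*Y + (-390 - 1*(-131)) = √1195*(-1446) + (-390 - 1*(-131)) = -1446*√1195 + (-390 + 131) = -1446*√1195 - 259 = -259 - 1446*√1195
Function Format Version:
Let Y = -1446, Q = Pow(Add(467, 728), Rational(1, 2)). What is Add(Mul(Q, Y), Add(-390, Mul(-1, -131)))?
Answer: Add(-259, Mul(-1446, Pow(1195, Rational(1, 2)))) ≈ -50245.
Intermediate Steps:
Q = Pow(1195, Rational(1, 2)) ≈ 34.569
Add(Mul(Q, Y), Add(-390, Mul(-1, -131))) = Add(Mul(Pow(1195, Rational(1, 2)), -1446), Add(-390, Mul(-1, -131))) = Add(Mul(-1446, Pow(1195, Rational(1, 2))), Add(-390, 131)) = Add(Mul(-1446, Pow(1195, Rational(1, 2))), -259) = Add(-259, Mul(-1446, Pow(1195, Rational(1, 2))))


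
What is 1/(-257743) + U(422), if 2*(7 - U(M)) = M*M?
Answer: -22948148006/257743 ≈ -89035.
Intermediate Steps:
U(M) = 7 - M²/2 (U(M) = 7 - M*M/2 = 7 - M²/2)
1/(-257743) + U(422) = 1/(-257743) + (7 - ½*422²) = -1/257743 + (7 - ½*178084) = -1/257743 + (7 - 89042) = -1/257743 - 89035 = -22948148006/257743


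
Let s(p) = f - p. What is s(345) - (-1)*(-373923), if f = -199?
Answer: -374467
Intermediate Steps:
s(p) = -199 - p
s(345) - (-1)*(-373923) = (-199 - 1*345) - (-1)*(-373923) = (-199 - 345) - 1*373923 = -544 - 373923 = -374467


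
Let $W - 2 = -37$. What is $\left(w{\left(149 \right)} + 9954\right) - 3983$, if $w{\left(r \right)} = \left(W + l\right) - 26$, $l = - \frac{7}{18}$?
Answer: $\frac{106373}{18} \approx 5909.6$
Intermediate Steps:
$W = -35$ ($W = 2 - 37 = -35$)
$l = - \frac{7}{18}$ ($l = \left(-7\right) \frac{1}{18} = - \frac{7}{18} \approx -0.38889$)
$w{\left(r \right)} = - \frac{1105}{18}$ ($w{\left(r \right)} = \left(-35 - \frac{7}{18}\right) - 26 = - \frac{637}{18} - 26 = - \frac{1105}{18}$)
$\left(w{\left(149 \right)} + 9954\right) - 3983 = \left(- \frac{1105}{18} + 9954\right) - 3983 = \frac{178067}{18} - 3983 = \frac{106373}{18}$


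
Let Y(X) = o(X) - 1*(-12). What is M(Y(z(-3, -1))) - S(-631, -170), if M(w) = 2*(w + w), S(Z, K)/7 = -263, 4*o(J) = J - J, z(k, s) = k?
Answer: 1889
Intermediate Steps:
o(J) = 0 (o(J) = (J - J)/4 = (¼)*0 = 0)
Y(X) = 12 (Y(X) = 0 - 1*(-12) = 0 + 12 = 12)
S(Z, K) = -1841 (S(Z, K) = 7*(-263) = -1841)
M(w) = 4*w (M(w) = 2*(2*w) = 4*w)
M(Y(z(-3, -1))) - S(-631, -170) = 4*12 - 1*(-1841) = 48 + 1841 = 1889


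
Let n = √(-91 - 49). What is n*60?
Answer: 120*I*√35 ≈ 709.93*I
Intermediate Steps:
n = 2*I*√35 (n = √(-140) = 2*I*√35 ≈ 11.832*I)
n*60 = (2*I*√35)*60 = 120*I*√35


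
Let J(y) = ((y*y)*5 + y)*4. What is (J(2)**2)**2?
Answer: 59969536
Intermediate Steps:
J(y) = 4*y + 20*y**2 (J(y) = (y**2*5 + y)*4 = (5*y**2 + y)*4 = (y + 5*y**2)*4 = 4*y + 20*y**2)
(J(2)**2)**2 = ((4*2*(1 + 5*2))**2)**2 = ((4*2*(1 + 10))**2)**2 = ((4*2*11)**2)**2 = (88**2)**2 = 7744**2 = 59969536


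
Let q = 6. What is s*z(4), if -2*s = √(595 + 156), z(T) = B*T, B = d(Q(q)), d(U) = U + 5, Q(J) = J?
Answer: -22*√751 ≈ -602.90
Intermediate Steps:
d(U) = 5 + U
B = 11 (B = 5 + 6 = 11)
z(T) = 11*T
s = -√751/2 (s = -√(595 + 156)/2 = -√751/2 ≈ -13.702)
s*z(4) = (-√751/2)*(11*4) = -√751/2*44 = -22*√751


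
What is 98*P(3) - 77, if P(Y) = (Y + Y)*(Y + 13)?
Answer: 9331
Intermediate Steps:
P(Y) = 2*Y*(13 + Y) (P(Y) = (2*Y)*(13 + Y) = 2*Y*(13 + Y))
98*P(3) - 77 = 98*(2*3*(13 + 3)) - 77 = 98*(2*3*16) - 77 = 98*96 - 77 = 9408 - 77 = 9331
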